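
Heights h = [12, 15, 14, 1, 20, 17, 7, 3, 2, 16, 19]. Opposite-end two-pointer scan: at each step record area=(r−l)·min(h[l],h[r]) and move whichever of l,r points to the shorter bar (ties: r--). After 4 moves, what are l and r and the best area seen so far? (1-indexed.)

l=1 r=11: min(12,19)*10=120 best=120 *, l++
l=2 r=11: min(15,19)*9=135 best=135 *, l++
l=3 r=11: min(14,19)*8=112 best=135, l++
l=4 r=11: min(1,19)*7=7 best=135, l++

l=5, r=11, best area=135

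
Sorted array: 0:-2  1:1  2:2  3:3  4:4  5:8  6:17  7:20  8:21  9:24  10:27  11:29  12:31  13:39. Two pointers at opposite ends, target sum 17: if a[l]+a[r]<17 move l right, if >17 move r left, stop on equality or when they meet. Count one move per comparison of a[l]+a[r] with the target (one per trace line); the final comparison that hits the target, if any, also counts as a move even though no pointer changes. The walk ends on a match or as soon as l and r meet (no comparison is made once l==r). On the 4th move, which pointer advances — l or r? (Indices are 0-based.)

r

l=0 r=13: -2+39=37 >17, r--
l=0 r=12: -2+31=29 >17, r--
l=0 r=11: -2+29=27 >17, r--
l=0 r=10: -2+27=25 >17, r--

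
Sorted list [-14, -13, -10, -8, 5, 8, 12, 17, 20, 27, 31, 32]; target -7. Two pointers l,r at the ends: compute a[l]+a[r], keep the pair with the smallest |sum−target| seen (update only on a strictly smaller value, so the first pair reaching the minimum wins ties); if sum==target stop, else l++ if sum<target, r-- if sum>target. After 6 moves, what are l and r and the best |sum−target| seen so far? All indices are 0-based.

[0,11] -14+32=18 d=25 * → r--
[0,10] -14+31=17 d=24 * → r--
[0,9] -14+27=13 d=20 * → r--
[0,8] -14+20=6 d=13 * → r--
[0,7] -14+17=3 d=10 * → r--
[0,6] -14+12=-2 d=5 * → r--

l=0, r=5, best |Δ|=5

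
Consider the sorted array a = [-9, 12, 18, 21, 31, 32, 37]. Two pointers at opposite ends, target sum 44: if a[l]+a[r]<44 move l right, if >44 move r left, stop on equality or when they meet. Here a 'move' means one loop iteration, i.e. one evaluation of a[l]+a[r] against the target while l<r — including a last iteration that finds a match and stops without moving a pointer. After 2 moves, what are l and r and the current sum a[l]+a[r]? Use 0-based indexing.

l=1, r=5, sum=44

[0,6] -9+37=28 <44 → l++
[1,6] 12+37=49 >44 → r--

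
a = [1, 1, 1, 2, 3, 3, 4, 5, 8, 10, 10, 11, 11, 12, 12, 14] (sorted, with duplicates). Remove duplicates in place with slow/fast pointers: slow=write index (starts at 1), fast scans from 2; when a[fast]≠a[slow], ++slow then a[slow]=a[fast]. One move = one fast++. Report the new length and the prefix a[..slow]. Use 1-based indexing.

length 10; prefix = [1, 2, 3, 4, 5, 8, 10, 11, 12, 14]

slow=1 fast=2: a[fast]=1=a[slow] dup, fast++
slow=1 fast=3: a[fast]=1=a[slow] dup, fast++
slow=1 fast=4: a[fast]=2≠a[slow]=1 write a[2]=2, slow++,fast++
slow=2 fast=5: a[fast]=3≠a[slow]=2 write a[3]=3, slow++,fast++
slow=3 fast=6: a[fast]=3=a[slow] dup, fast++
slow=3 fast=7: a[fast]=4≠a[slow]=3 write a[4]=4, slow++,fast++
slow=4 fast=8: a[fast]=5≠a[slow]=4 write a[5]=5, slow++,fast++
slow=5 fast=9: a[fast]=8≠a[slow]=5 write a[6]=8, slow++,fast++
slow=6 fast=10: a[fast]=10≠a[slow]=8 write a[7]=10, slow++,fast++
slow=7 fast=11: a[fast]=10=a[slow] dup, fast++
slow=7 fast=12: a[fast]=11≠a[slow]=10 write a[8]=11, slow++,fast++
slow=8 fast=13: a[fast]=11=a[slow] dup, fast++
slow=8 fast=14: a[fast]=12≠a[slow]=11 write a[9]=12, slow++,fast++
slow=9 fast=15: a[fast]=12=a[slow] dup, fast++
slow=9 fast=16: a[fast]=14≠a[slow]=12 write a[10]=14, slow++,fast++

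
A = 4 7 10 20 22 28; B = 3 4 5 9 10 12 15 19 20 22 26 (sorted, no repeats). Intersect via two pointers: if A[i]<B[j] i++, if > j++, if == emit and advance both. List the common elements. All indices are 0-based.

i=0 j=0: 4>3, j++
i=0 j=1: 4==4 emit, i++,j++
i=1 j=2: 7>5, j++
i=1 j=3: 7<9, i++
i=2 j=3: 10>9, j++
i=2 j=4: 10==10 emit, i++,j++
i=3 j=5: 20>12, j++
i=3 j=6: 20>15, j++
i=3 j=7: 20>19, j++
i=3 j=8: 20==20 emit, i++,j++
i=4 j=9: 22==22 emit, i++,j++
i=5 j=10: 28>26, j++

intersection = [4, 10, 20, 22]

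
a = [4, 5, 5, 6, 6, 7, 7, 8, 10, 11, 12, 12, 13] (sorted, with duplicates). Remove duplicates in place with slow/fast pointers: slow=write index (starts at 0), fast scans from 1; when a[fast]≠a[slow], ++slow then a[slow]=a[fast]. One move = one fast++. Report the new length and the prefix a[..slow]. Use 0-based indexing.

length 9; prefix = [4, 5, 6, 7, 8, 10, 11, 12, 13]

slow=0 fast=1: a[fast]=5≠a[slow]=4 write a[1]=5, slow++,fast++
slow=1 fast=2: a[fast]=5=a[slow] dup, fast++
slow=1 fast=3: a[fast]=6≠a[slow]=5 write a[2]=6, slow++,fast++
slow=2 fast=4: a[fast]=6=a[slow] dup, fast++
slow=2 fast=5: a[fast]=7≠a[slow]=6 write a[3]=7, slow++,fast++
slow=3 fast=6: a[fast]=7=a[slow] dup, fast++
slow=3 fast=7: a[fast]=8≠a[slow]=7 write a[4]=8, slow++,fast++
slow=4 fast=8: a[fast]=10≠a[slow]=8 write a[5]=10, slow++,fast++
slow=5 fast=9: a[fast]=11≠a[slow]=10 write a[6]=11, slow++,fast++
slow=6 fast=10: a[fast]=12≠a[slow]=11 write a[7]=12, slow++,fast++
slow=7 fast=11: a[fast]=12=a[slow] dup, fast++
slow=7 fast=12: a[fast]=13≠a[slow]=12 write a[8]=13, slow++,fast++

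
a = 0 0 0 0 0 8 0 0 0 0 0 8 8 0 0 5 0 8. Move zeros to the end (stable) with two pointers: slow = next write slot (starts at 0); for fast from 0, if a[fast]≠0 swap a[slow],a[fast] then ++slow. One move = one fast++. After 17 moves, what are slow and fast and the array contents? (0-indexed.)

slow=4, fast=17, a=[8, 8, 8, 5, 0, 0, 0, 0, 0, 0, 0, 0, 0, 0, 0, 0, 0, 8]

slow=0 fast=0: a[fast]=0, fast++
slow=0 fast=1: a[fast]=0, fast++
slow=0 fast=2: a[fast]=0, fast++
slow=0 fast=3: a[fast]=0, fast++
slow=0 fast=4: a[fast]=0, fast++
slow=0 fast=5: a[fast]=8≠0 swap→a[0]=8, slow++,fast++
slow=1 fast=6: a[fast]=0, fast++
slow=1 fast=7: a[fast]=0, fast++
slow=1 fast=8: a[fast]=0, fast++
slow=1 fast=9: a[fast]=0, fast++
slow=1 fast=10: a[fast]=0, fast++
slow=1 fast=11: a[fast]=8≠0 swap→a[1]=8, slow++,fast++
slow=2 fast=12: a[fast]=8≠0 swap→a[2]=8, slow++,fast++
slow=3 fast=13: a[fast]=0, fast++
slow=3 fast=14: a[fast]=0, fast++
slow=3 fast=15: a[fast]=5≠0 swap→a[3]=5, slow++,fast++
slow=4 fast=16: a[fast]=0, fast++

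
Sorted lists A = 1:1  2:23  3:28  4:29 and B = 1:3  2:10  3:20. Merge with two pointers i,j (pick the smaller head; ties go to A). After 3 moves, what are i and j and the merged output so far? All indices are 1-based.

i=2, j=3, merged so far=[1, 3, 10]

[i=1,j=1] A[i]=1<=B[j]=3 take 1 → i++
[i=2,j=1] A[i]=23>B[j]=3 take 3 → j++
[i=2,j=2] A[i]=23>B[j]=10 take 10 → j++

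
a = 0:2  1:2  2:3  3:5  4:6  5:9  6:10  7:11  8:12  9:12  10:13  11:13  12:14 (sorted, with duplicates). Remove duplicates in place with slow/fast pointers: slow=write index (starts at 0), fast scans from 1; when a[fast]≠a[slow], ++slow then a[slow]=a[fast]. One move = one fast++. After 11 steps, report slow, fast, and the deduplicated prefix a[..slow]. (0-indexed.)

slow=8, fast=12, prefix=[2, 3, 5, 6, 9, 10, 11, 12, 13]

slow=0 fast=1: a[fast]=2=a[slow] dup, fast++
slow=0 fast=2: a[fast]=3≠a[slow]=2 write a[1]=3, slow++,fast++
slow=1 fast=3: a[fast]=5≠a[slow]=3 write a[2]=5, slow++,fast++
slow=2 fast=4: a[fast]=6≠a[slow]=5 write a[3]=6, slow++,fast++
slow=3 fast=5: a[fast]=9≠a[slow]=6 write a[4]=9, slow++,fast++
slow=4 fast=6: a[fast]=10≠a[slow]=9 write a[5]=10, slow++,fast++
slow=5 fast=7: a[fast]=11≠a[slow]=10 write a[6]=11, slow++,fast++
slow=6 fast=8: a[fast]=12≠a[slow]=11 write a[7]=12, slow++,fast++
slow=7 fast=9: a[fast]=12=a[slow] dup, fast++
slow=7 fast=10: a[fast]=13≠a[slow]=12 write a[8]=13, slow++,fast++
slow=8 fast=11: a[fast]=13=a[slow] dup, fast++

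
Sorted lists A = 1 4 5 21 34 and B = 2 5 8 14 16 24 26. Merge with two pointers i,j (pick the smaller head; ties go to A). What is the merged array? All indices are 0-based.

[1, 2, 4, 5, 5, 8, 14, 16, 21, 24, 26, 34]

[i=0,j=0] A[i]=1<=B[j]=2 take 1 → i++
[i=1,j=0] A[i]=4>B[j]=2 take 2 → j++
[i=1,j=1] A[i]=4<=B[j]=5 take 4 → i++
[i=2,j=1] A[i]=5<=B[j]=5 take 5 → i++
[i=3,j=1] A[i]=21>B[j]=5 take 5 → j++
[i=3,j=2] A[i]=21>B[j]=8 take 8 → j++
[i=3,j=3] A[i]=21>B[j]=14 take 14 → j++
[i=3,j=4] A[i]=21>B[j]=16 take 16 → j++
[i=3,j=5] A[i]=21<=B[j]=24 take 21 → i++
[i=4,j=5] A[i]=34>B[j]=24 take 24 → j++
[i=4,j=6] A[i]=34>B[j]=26 take 26 → j++
[i=4,j=7] B done, take A[i]=34 → i++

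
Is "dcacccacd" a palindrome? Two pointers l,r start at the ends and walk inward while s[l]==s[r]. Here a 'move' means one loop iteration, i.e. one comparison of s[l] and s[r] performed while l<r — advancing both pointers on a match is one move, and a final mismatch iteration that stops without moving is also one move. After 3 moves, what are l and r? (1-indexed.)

[1,9] 'd'=='d' → l++,r--
[2,8] 'c'=='c' → l++,r--
[3,7] 'a'=='a' → l++,r--

l=4, r=6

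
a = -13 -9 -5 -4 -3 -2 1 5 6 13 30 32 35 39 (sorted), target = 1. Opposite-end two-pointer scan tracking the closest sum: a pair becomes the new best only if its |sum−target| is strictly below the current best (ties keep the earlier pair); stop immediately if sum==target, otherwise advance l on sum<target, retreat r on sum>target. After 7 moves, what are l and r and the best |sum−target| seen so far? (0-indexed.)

[0,13] -13+39=26 d=25 * → r--
[0,12] -13+35=22 d=21 * → r--
[0,11] -13+32=19 d=18 * → r--
[0,10] -13+30=17 d=16 * → r--
[0,9] -13+13=0 d=1 * → l++
[1,9] -9+13=4 d=3 → r--
[1,8] -9+6=-3 d=4 → l++

l=2, r=8, best |Δ|=1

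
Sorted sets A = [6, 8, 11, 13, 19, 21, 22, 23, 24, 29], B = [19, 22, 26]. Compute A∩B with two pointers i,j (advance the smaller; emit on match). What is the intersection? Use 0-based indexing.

i=0 j=0: 6<19, i++
i=1 j=0: 8<19, i++
i=2 j=0: 11<19, i++
i=3 j=0: 13<19, i++
i=4 j=0: 19==19 emit, i++,j++
i=5 j=1: 21<22, i++
i=6 j=1: 22==22 emit, i++,j++
i=7 j=2: 23<26, i++
i=8 j=2: 24<26, i++
i=9 j=2: 29>26, j++

intersection = [19, 22]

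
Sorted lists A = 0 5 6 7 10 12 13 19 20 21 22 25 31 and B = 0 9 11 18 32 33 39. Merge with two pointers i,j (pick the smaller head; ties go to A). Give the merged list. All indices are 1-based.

[0, 0, 5, 6, 7, 9, 10, 11, 12, 13, 18, 19, 20, 21, 22, 25, 31, 32, 33, 39]

[i=1,j=1] A[i]=0<=B[j]=0 take 0 → i++
[i=2,j=1] A[i]=5>B[j]=0 take 0 → j++
[i=2,j=2] A[i]=5<=B[j]=9 take 5 → i++
[i=3,j=2] A[i]=6<=B[j]=9 take 6 → i++
[i=4,j=2] A[i]=7<=B[j]=9 take 7 → i++
[i=5,j=2] A[i]=10>B[j]=9 take 9 → j++
[i=5,j=3] A[i]=10<=B[j]=11 take 10 → i++
[i=6,j=3] A[i]=12>B[j]=11 take 11 → j++
[i=6,j=4] A[i]=12<=B[j]=18 take 12 → i++
[i=7,j=4] A[i]=13<=B[j]=18 take 13 → i++
[i=8,j=4] A[i]=19>B[j]=18 take 18 → j++
[i=8,j=5] A[i]=19<=B[j]=32 take 19 → i++
[i=9,j=5] A[i]=20<=B[j]=32 take 20 → i++
[i=10,j=5] A[i]=21<=B[j]=32 take 21 → i++
[i=11,j=5] A[i]=22<=B[j]=32 take 22 → i++
[i=12,j=5] A[i]=25<=B[j]=32 take 25 → i++
[i=13,j=5] A[i]=31<=B[j]=32 take 31 → i++
[i=14,j=5] A done, take B[j]=32 → j++
[i=14,j=6] A done, take B[j]=33 → j++
[i=14,j=7] A done, take B[j]=39 → j++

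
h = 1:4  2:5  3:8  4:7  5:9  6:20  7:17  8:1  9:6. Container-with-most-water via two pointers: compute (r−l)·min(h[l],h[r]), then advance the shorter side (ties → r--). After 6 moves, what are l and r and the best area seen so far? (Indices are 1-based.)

l=5, r=7, best area=36

l=1 r=9: min(4,6)*8=32 best=32 *, l++
l=2 r=9: min(5,6)*7=35 best=35 *, l++
l=3 r=9: min(8,6)*6=36 best=36 *, r--
l=3 r=8: min(8,1)*5=5 best=36, r--
l=3 r=7: min(8,17)*4=32 best=36, l++
l=4 r=7: min(7,17)*3=21 best=36, l++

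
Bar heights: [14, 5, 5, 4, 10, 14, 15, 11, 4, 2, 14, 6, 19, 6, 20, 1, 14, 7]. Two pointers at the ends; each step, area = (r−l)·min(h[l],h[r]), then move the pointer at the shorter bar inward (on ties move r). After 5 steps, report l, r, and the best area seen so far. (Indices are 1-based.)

[1,18] min(14,7)*17=119 best=119 * → r--
[1,17] min(14,14)*16=224 best=224 * → r--
[1,16] min(14,1)*15=15 best=224 → r--
[1,15] min(14,20)*14=196 best=224 → l++
[2,15] min(5,20)*13=65 best=224 → l++

l=3, r=15, best area=224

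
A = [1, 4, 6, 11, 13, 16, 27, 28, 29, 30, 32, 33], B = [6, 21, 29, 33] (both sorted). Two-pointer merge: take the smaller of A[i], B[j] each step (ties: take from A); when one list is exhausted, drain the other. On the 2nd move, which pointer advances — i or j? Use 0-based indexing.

i

[i=0,j=0] A[i]=1<=B[j]=6 take 1 → i++
[i=1,j=0] A[i]=4<=B[j]=6 take 4 → i++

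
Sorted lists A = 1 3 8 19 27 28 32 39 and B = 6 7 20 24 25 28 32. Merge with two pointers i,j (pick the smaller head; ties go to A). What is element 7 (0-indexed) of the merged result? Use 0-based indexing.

i=0 j=0: A[i]=1<=B[j]=6 take 1, i++
i=1 j=0: A[i]=3<=B[j]=6 take 3, i++
i=2 j=0: A[i]=8>B[j]=6 take 6, j++
i=2 j=1: A[i]=8>B[j]=7 take 7, j++
i=2 j=2: A[i]=8<=B[j]=20 take 8, i++
i=3 j=2: A[i]=19<=B[j]=20 take 19, i++
i=4 j=2: A[i]=27>B[j]=20 take 20, j++
i=4 j=3: A[i]=27>B[j]=24 take 24, j++
i=4 j=4: A[i]=27>B[j]=25 take 25, j++
i=4 j=5: A[i]=27<=B[j]=28 take 27, i++
i=5 j=5: A[i]=28<=B[j]=28 take 28, i++
i=6 j=5: A[i]=32>B[j]=28 take 28, j++
i=6 j=6: A[i]=32<=B[j]=32 take 32, i++
i=7 j=6: A[i]=39>B[j]=32 take 32, j++
i=7 j=7: B done, take A[i]=39, i++

merged[7] = 24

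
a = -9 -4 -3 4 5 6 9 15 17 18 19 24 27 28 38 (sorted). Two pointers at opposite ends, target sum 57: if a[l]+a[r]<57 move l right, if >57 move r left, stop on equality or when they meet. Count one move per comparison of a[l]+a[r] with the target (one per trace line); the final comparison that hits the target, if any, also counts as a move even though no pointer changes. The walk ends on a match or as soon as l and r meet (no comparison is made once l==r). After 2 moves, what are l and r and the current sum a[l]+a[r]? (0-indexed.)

l=2, r=14, sum=35

[0,14] -9+38=29 <57 → l++
[1,14] -4+38=34 <57 → l++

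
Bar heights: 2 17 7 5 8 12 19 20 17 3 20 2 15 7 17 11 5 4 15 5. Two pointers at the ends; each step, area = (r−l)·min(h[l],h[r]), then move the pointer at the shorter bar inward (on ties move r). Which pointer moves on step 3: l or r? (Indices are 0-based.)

[0,19] min(2,5)*19=38 best=38 * → l++
[1,19] min(17,5)*18=90 best=90 * → r--
[1,18] min(17,15)*17=255 best=255 * → r--

r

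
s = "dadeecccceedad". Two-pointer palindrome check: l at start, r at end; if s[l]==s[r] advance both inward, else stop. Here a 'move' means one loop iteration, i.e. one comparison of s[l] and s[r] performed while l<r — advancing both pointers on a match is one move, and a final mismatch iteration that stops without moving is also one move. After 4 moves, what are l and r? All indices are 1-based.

l=1 r=14: 'd'=='d', l++,r--
l=2 r=13: 'a'=='a', l++,r--
l=3 r=12: 'd'=='d', l++,r--
l=4 r=11: 'e'=='e', l++,r--

l=5, r=10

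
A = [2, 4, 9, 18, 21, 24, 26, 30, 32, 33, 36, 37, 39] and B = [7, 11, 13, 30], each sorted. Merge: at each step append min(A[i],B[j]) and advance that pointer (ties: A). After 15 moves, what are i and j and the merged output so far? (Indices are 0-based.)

i=11, j=4, merged so far=[2, 4, 7, 9, 11, 13, 18, 21, 24, 26, 30, 30, 32, 33, 36]

i=0 j=0: A[i]=2<=B[j]=7 take 2, i++
i=1 j=0: A[i]=4<=B[j]=7 take 4, i++
i=2 j=0: A[i]=9>B[j]=7 take 7, j++
i=2 j=1: A[i]=9<=B[j]=11 take 9, i++
i=3 j=1: A[i]=18>B[j]=11 take 11, j++
i=3 j=2: A[i]=18>B[j]=13 take 13, j++
i=3 j=3: A[i]=18<=B[j]=30 take 18, i++
i=4 j=3: A[i]=21<=B[j]=30 take 21, i++
i=5 j=3: A[i]=24<=B[j]=30 take 24, i++
i=6 j=3: A[i]=26<=B[j]=30 take 26, i++
i=7 j=3: A[i]=30<=B[j]=30 take 30, i++
i=8 j=3: A[i]=32>B[j]=30 take 30, j++
i=8 j=4: B done, take A[i]=32, i++
i=9 j=4: B done, take A[i]=33, i++
i=10 j=4: B done, take A[i]=36, i++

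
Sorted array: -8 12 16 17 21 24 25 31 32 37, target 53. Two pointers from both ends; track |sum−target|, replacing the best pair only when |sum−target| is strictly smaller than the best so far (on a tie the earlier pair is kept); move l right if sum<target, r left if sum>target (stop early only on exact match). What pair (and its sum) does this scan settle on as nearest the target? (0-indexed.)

[0,9] -8+37=29 d=24 * → l++
[1,9] 12+37=49 d=4 * → l++
[2,9] 16+37=53 d=0 * → stop

pair (16, 37) with sum 53 (|Δ|=0)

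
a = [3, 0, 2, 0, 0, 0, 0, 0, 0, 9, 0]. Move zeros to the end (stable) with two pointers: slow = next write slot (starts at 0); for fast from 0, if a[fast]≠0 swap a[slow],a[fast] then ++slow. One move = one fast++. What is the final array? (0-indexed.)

[3, 2, 9, 0, 0, 0, 0, 0, 0, 0, 0]

(s=0,f=0) a[fast]=3≠0 swap→a[0]=3 → slow++,fast++
(s=1,f=1) a[fast]=0 → fast++
(s=1,f=2) a[fast]=2≠0 swap→a[1]=2 → slow++,fast++
(s=2,f=3) a[fast]=0 → fast++
(s=2,f=4) a[fast]=0 → fast++
(s=2,f=5) a[fast]=0 → fast++
(s=2,f=6) a[fast]=0 → fast++
(s=2,f=7) a[fast]=0 → fast++
(s=2,f=8) a[fast]=0 → fast++
(s=2,f=9) a[fast]=9≠0 swap→a[2]=9 → slow++,fast++
(s=3,f=10) a[fast]=0 → fast++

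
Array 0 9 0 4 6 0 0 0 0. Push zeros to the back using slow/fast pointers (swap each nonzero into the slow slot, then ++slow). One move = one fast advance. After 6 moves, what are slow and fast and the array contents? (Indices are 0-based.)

slow=3, fast=6, a=[9, 4, 6, 0, 0, 0, 0, 0, 0]

slow=0 fast=0: a[fast]=0, fast++
slow=0 fast=1: a[fast]=9≠0 swap→a[0]=9, slow++,fast++
slow=1 fast=2: a[fast]=0, fast++
slow=1 fast=3: a[fast]=4≠0 swap→a[1]=4, slow++,fast++
slow=2 fast=4: a[fast]=6≠0 swap→a[2]=6, slow++,fast++
slow=3 fast=5: a[fast]=0, fast++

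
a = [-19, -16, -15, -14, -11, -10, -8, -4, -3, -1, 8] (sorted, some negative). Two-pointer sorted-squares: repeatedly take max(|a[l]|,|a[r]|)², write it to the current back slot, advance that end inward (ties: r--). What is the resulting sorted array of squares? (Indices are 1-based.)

l=1 r=11: |-19|>|8| out[11]=361, l++
l=2 r=11: |-16|>|8| out[10]=256, l++
l=3 r=11: |-15|>|8| out[9]=225, l++
l=4 r=11: |-14|>|8| out[8]=196, l++
l=5 r=11: |-11|>|8| out[7]=121, l++
l=6 r=11: |-10|>|8| out[6]=100, l++
l=7 r=11: |-8|<=|8| out[5]=64, r--
l=7 r=10: |-8|>|-1| out[4]=64, l++
l=8 r=10: |-4|>|-1| out[3]=16, l++
l=9 r=10: |-3|>|-1| out[2]=9, l++
l=10 r=10: |-1|<=|-1| out[1]=1, r--

[1, 9, 16, 64, 64, 100, 121, 196, 225, 256, 361]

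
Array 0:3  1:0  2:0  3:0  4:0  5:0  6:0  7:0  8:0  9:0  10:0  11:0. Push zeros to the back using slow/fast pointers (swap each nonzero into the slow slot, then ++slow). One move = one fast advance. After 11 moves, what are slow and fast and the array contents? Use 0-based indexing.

slow=0 fast=0: a[fast]=3≠0 swap→a[0]=3, slow++,fast++
slow=1 fast=1: a[fast]=0, fast++
slow=1 fast=2: a[fast]=0, fast++
slow=1 fast=3: a[fast]=0, fast++
slow=1 fast=4: a[fast]=0, fast++
slow=1 fast=5: a[fast]=0, fast++
slow=1 fast=6: a[fast]=0, fast++
slow=1 fast=7: a[fast]=0, fast++
slow=1 fast=8: a[fast]=0, fast++
slow=1 fast=9: a[fast]=0, fast++
slow=1 fast=10: a[fast]=0, fast++

slow=1, fast=11, a=[3, 0, 0, 0, 0, 0, 0, 0, 0, 0, 0, 0]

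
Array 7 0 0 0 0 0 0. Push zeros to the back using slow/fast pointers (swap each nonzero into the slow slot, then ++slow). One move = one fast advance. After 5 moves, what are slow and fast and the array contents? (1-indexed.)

(s=1,f=1) a[fast]=7≠0 swap→a[1]=7 → slow++,fast++
(s=2,f=2) a[fast]=0 → fast++
(s=2,f=3) a[fast]=0 → fast++
(s=2,f=4) a[fast]=0 → fast++
(s=2,f=5) a[fast]=0 → fast++

slow=2, fast=6, a=[7, 0, 0, 0, 0, 0, 0]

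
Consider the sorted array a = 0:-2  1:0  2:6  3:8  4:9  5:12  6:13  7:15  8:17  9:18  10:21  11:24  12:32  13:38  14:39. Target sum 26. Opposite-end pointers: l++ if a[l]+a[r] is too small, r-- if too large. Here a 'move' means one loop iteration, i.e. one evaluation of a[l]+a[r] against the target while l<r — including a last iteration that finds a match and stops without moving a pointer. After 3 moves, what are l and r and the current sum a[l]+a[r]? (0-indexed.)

l=0, r=11, sum=22

[0,14] -2+39=37 >26 → r--
[0,13] -2+38=36 >26 → r--
[0,12] -2+32=30 >26 → r--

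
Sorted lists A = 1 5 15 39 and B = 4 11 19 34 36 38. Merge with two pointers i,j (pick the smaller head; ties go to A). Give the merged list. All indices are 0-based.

[1, 4, 5, 11, 15, 19, 34, 36, 38, 39]

i=0 j=0: A[i]=1<=B[j]=4 take 1, i++
i=1 j=0: A[i]=5>B[j]=4 take 4, j++
i=1 j=1: A[i]=5<=B[j]=11 take 5, i++
i=2 j=1: A[i]=15>B[j]=11 take 11, j++
i=2 j=2: A[i]=15<=B[j]=19 take 15, i++
i=3 j=2: A[i]=39>B[j]=19 take 19, j++
i=3 j=3: A[i]=39>B[j]=34 take 34, j++
i=3 j=4: A[i]=39>B[j]=36 take 36, j++
i=3 j=5: A[i]=39>B[j]=38 take 38, j++
i=3 j=6: B done, take A[i]=39, i++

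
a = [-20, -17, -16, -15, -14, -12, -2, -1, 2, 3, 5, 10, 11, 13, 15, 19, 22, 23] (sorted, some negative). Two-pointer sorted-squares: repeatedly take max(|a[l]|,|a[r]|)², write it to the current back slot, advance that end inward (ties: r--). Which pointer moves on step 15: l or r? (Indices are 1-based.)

r

l=1 r=18: |-20|<=|23| out[18]=529, r--
l=1 r=17: |-20|<=|22| out[17]=484, r--
l=1 r=16: |-20|>|19| out[16]=400, l++
l=2 r=16: |-17|<=|19| out[15]=361, r--
l=2 r=15: |-17|>|15| out[14]=289, l++
l=3 r=15: |-16|>|15| out[13]=256, l++
l=4 r=15: |-15|<=|15| out[12]=225, r--
l=4 r=14: |-15|>|13| out[11]=225, l++
l=5 r=14: |-14|>|13| out[10]=196, l++
l=6 r=14: |-12|<=|13| out[9]=169, r--
l=6 r=13: |-12|>|11| out[8]=144, l++
l=7 r=13: |-2|<=|11| out[7]=121, r--
l=7 r=12: |-2|<=|10| out[6]=100, r--
l=7 r=11: |-2|<=|5| out[5]=25, r--
l=7 r=10: |-2|<=|3| out[4]=9, r--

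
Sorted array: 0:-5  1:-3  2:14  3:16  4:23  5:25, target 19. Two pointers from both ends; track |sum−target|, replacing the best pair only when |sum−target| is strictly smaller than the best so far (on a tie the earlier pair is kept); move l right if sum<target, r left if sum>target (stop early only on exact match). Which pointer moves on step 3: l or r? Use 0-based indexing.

r

l=0 r=5: -5+25=20 d=1 *, r--
l=0 r=4: -5+23=18 d=1, l++
l=1 r=4: -3+23=20 d=1, r--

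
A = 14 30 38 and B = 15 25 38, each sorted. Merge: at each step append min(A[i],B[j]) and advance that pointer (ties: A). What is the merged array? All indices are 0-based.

[14, 15, 25, 30, 38, 38]

[i=0,j=0] A[i]=14<=B[j]=15 take 14 → i++
[i=1,j=0] A[i]=30>B[j]=15 take 15 → j++
[i=1,j=1] A[i]=30>B[j]=25 take 25 → j++
[i=1,j=2] A[i]=30<=B[j]=38 take 30 → i++
[i=2,j=2] A[i]=38<=B[j]=38 take 38 → i++
[i=3,j=2] A done, take B[j]=38 → j++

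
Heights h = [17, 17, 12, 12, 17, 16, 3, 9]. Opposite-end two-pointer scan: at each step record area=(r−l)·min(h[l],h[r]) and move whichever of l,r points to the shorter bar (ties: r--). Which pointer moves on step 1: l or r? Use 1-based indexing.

r

[1,8] min(17,9)*7=63 best=63 * → r--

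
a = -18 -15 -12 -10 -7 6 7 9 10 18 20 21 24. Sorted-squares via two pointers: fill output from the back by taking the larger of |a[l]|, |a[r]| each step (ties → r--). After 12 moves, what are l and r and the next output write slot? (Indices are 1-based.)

l=6, r=6, next write slot=1

l=1 r=13: |-18|<=|24| out[13]=576, r--
l=1 r=12: |-18|<=|21| out[12]=441, r--
l=1 r=11: |-18|<=|20| out[11]=400, r--
l=1 r=10: |-18|<=|18| out[10]=324, r--
l=1 r=9: |-18|>|10| out[9]=324, l++
l=2 r=9: |-15|>|10| out[8]=225, l++
l=3 r=9: |-12|>|10| out[7]=144, l++
l=4 r=9: |-10|<=|10| out[6]=100, r--
l=4 r=8: |-10|>|9| out[5]=100, l++
l=5 r=8: |-7|<=|9| out[4]=81, r--
l=5 r=7: |-7|<=|7| out[3]=49, r--
l=5 r=6: |-7|>|6| out[2]=49, l++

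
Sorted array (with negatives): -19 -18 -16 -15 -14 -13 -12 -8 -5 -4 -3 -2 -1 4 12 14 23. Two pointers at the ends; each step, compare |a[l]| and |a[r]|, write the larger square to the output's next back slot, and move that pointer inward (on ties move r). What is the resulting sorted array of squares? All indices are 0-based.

[1, 4, 9, 16, 16, 25, 64, 144, 144, 169, 196, 196, 225, 256, 324, 361, 529]

[0,16] |-19|<=|23| out[16]=529 → r--
[0,15] |-19|>|14| out[15]=361 → l++
[1,15] |-18|>|14| out[14]=324 → l++
[2,15] |-16|>|14| out[13]=256 → l++
[3,15] |-15|>|14| out[12]=225 → l++
[4,15] |-14|<=|14| out[11]=196 → r--
[4,14] |-14|>|12| out[10]=196 → l++
[5,14] |-13|>|12| out[9]=169 → l++
[6,14] |-12|<=|12| out[8]=144 → r--
[6,13] |-12|>|4| out[7]=144 → l++
[7,13] |-8|>|4| out[6]=64 → l++
[8,13] |-5|>|4| out[5]=25 → l++
[9,13] |-4|<=|4| out[4]=16 → r--
[9,12] |-4|>|-1| out[3]=16 → l++
[10,12] |-3|>|-1| out[2]=9 → l++
[11,12] |-2|>|-1| out[1]=4 → l++
[12,12] |-1|<=|-1| out[0]=1 → r--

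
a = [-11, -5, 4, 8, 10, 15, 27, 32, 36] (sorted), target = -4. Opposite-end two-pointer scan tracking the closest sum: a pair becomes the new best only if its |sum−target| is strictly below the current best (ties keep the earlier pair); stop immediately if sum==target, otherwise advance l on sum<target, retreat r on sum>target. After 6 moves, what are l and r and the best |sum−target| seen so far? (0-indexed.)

l=0 r=8: -11+36=25 d=29 *, r--
l=0 r=7: -11+32=21 d=25 *, r--
l=0 r=6: -11+27=16 d=20 *, r--
l=0 r=5: -11+15=4 d=8 *, r--
l=0 r=4: -11+10=-1 d=3 *, r--
l=0 r=3: -11+8=-3 d=1 *, r--

l=0, r=2, best |Δ|=1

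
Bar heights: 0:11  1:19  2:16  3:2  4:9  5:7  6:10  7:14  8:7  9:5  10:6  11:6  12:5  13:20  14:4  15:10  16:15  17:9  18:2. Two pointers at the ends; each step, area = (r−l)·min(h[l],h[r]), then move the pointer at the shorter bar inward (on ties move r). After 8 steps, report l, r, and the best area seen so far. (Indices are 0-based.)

[0,18] min(11,2)*18=36 best=36 * → r--
[0,17] min(11,9)*17=153 best=153 * → r--
[0,16] min(11,15)*16=176 best=176 * → l++
[1,16] min(19,15)*15=225 best=225 * → r--
[1,15] min(19,10)*14=140 best=225 → r--
[1,14] min(19,4)*13=52 best=225 → r--
[1,13] min(19,20)*12=228 best=228 * → l++
[2,13] min(16,20)*11=176 best=228 → l++

l=3, r=13, best area=228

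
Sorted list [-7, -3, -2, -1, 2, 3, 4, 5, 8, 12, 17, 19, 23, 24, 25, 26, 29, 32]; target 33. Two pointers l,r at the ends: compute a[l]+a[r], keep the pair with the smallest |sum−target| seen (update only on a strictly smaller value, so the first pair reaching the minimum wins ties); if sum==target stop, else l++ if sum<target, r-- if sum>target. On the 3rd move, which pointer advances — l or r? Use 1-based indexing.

[1,18] -7+32=25 d=8 * → l++
[2,18] -3+32=29 d=4 * → l++
[3,18] -2+32=30 d=3 * → l++

l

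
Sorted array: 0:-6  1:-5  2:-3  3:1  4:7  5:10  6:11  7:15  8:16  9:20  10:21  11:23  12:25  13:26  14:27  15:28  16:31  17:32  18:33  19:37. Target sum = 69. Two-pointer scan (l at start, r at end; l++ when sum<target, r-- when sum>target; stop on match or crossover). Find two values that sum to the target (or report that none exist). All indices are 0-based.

[0,19] -6+37=31 <69 → l++
[1,19] -5+37=32 <69 → l++
[2,19] -3+37=34 <69 → l++
[3,19] 1+37=38 <69 → l++
[4,19] 7+37=44 <69 → l++
[5,19] 10+37=47 <69 → l++
[6,19] 11+37=48 <69 → l++
[7,19] 15+37=52 <69 → l++
[8,19] 16+37=53 <69 → l++
[9,19] 20+37=57 <69 → l++
[10,19] 21+37=58 <69 → l++
[11,19] 23+37=60 <69 → l++
[12,19] 25+37=62 <69 → l++
[13,19] 26+37=63 <69 → l++
[14,19] 27+37=64 <69 → l++
[15,19] 28+37=65 <69 → l++
[16,19] 31+37=68 <69 → l++
[17,19] 32+37=69 → found

(32, 37)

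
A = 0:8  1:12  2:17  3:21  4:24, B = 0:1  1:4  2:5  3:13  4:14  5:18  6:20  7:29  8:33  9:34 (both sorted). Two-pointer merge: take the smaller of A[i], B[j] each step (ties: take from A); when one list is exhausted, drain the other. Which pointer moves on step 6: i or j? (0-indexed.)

i=0 j=0: A[i]=8>B[j]=1 take 1, j++
i=0 j=1: A[i]=8>B[j]=4 take 4, j++
i=0 j=2: A[i]=8>B[j]=5 take 5, j++
i=0 j=3: A[i]=8<=B[j]=13 take 8, i++
i=1 j=3: A[i]=12<=B[j]=13 take 12, i++
i=2 j=3: A[i]=17>B[j]=13 take 13, j++

j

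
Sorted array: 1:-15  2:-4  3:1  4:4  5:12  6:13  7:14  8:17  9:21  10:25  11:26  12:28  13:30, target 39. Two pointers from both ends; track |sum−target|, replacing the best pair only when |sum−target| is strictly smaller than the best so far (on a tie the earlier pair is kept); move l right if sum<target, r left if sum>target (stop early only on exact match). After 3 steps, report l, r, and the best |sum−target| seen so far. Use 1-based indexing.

l=4, r=13, best |Δ|=8

l=1 r=13: -15+30=15 d=24 *, l++
l=2 r=13: -4+30=26 d=13 *, l++
l=3 r=13: 1+30=31 d=8 *, l++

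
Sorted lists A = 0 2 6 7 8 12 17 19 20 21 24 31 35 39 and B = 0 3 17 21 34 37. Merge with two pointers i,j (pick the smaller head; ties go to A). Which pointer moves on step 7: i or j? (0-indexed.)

i

[i=0,j=0] A[i]=0<=B[j]=0 take 0 → i++
[i=1,j=0] A[i]=2>B[j]=0 take 0 → j++
[i=1,j=1] A[i]=2<=B[j]=3 take 2 → i++
[i=2,j=1] A[i]=6>B[j]=3 take 3 → j++
[i=2,j=2] A[i]=6<=B[j]=17 take 6 → i++
[i=3,j=2] A[i]=7<=B[j]=17 take 7 → i++
[i=4,j=2] A[i]=8<=B[j]=17 take 8 → i++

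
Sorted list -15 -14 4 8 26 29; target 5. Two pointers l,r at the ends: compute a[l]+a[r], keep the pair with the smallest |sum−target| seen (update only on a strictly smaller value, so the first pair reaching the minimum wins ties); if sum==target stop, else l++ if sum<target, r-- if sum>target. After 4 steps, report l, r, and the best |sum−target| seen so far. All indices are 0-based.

[0,5] -15+29=14 d=9 * → r--
[0,4] -15+26=11 d=6 * → r--
[0,3] -15+8=-7 d=12 → l++
[1,3] -14+8=-6 d=11 → l++

l=2, r=3, best |Δ|=6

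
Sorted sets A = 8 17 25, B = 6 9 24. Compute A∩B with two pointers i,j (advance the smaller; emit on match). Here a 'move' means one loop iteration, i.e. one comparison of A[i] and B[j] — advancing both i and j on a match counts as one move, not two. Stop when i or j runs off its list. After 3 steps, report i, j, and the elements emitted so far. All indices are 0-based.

i=1, j=2, emitted=[]

[i=0,j=0] 8>6 → j++
[i=0,j=1] 8<9 → i++
[i=1,j=1] 17>9 → j++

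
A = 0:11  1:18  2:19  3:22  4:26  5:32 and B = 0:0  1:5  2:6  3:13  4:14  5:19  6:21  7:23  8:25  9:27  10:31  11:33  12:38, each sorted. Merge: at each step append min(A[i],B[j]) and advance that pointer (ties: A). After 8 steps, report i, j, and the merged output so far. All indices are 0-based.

i=0 j=0: A[i]=11>B[j]=0 take 0, j++
i=0 j=1: A[i]=11>B[j]=5 take 5, j++
i=0 j=2: A[i]=11>B[j]=6 take 6, j++
i=0 j=3: A[i]=11<=B[j]=13 take 11, i++
i=1 j=3: A[i]=18>B[j]=13 take 13, j++
i=1 j=4: A[i]=18>B[j]=14 take 14, j++
i=1 j=5: A[i]=18<=B[j]=19 take 18, i++
i=2 j=5: A[i]=19<=B[j]=19 take 19, i++

i=3, j=5, merged so far=[0, 5, 6, 11, 13, 14, 18, 19]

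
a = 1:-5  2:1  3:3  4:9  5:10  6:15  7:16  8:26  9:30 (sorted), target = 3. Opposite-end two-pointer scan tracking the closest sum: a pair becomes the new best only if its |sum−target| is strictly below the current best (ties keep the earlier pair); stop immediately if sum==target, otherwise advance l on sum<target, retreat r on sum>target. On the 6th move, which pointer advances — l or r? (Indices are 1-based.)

l=1 r=9: -5+30=25 d=22 *, r--
l=1 r=8: -5+26=21 d=18 *, r--
l=1 r=7: -5+16=11 d=8 *, r--
l=1 r=6: -5+15=10 d=7 *, r--
l=1 r=5: -5+10=5 d=2 *, r--
l=1 r=4: -5+9=4 d=1 *, r--

r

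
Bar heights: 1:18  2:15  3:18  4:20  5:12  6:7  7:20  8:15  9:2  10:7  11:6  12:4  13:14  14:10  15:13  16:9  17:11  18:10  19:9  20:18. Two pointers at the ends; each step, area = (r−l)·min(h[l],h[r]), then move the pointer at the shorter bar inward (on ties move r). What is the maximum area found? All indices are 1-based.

[1,20] min(18,18)*19=342 best=342 * → r--
[1,19] min(18,9)*18=162 best=342 → r--
[1,18] min(18,10)*17=170 best=342 → r--
[1,17] min(18,11)*16=176 best=342 → r--
[1,16] min(18,9)*15=135 best=342 → r--
[1,15] min(18,13)*14=182 best=342 → r--
[1,14] min(18,10)*13=130 best=342 → r--
[1,13] min(18,14)*12=168 best=342 → r--
[1,12] min(18,4)*11=44 best=342 → r--
[1,11] min(18,6)*10=60 best=342 → r--
[1,10] min(18,7)*9=63 best=342 → r--
[1,9] min(18,2)*8=16 best=342 → r--
[1,8] min(18,15)*7=105 best=342 → r--
[1,7] min(18,20)*6=108 best=342 → l++
[2,7] min(15,20)*5=75 best=342 → l++
[3,7] min(18,20)*4=72 best=342 → l++
[4,7] min(20,20)*3=60 best=342 → r--
[4,6] min(20,7)*2=14 best=342 → r--
[4,5] min(20,12)*1=12 best=342 → r--

max area = 342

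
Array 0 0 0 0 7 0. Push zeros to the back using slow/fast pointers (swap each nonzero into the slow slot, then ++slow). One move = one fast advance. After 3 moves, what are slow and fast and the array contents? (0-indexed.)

slow=0 fast=0: a[fast]=0, fast++
slow=0 fast=1: a[fast]=0, fast++
slow=0 fast=2: a[fast]=0, fast++

slow=0, fast=3, a=[0, 0, 0, 0, 7, 0]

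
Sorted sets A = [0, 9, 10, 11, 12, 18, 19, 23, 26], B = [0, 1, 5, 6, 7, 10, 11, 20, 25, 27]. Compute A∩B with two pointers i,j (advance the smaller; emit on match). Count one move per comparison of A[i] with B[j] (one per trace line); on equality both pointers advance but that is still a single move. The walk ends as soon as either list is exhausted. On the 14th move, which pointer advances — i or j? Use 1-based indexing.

[i=1,j=1] 0==0 emit → i++,j++
[i=2,j=2] 9>1 → j++
[i=2,j=3] 9>5 → j++
[i=2,j=4] 9>6 → j++
[i=2,j=5] 9>7 → j++
[i=2,j=6] 9<10 → i++
[i=3,j=6] 10==10 emit → i++,j++
[i=4,j=7] 11==11 emit → i++,j++
[i=5,j=8] 12<20 → i++
[i=6,j=8] 18<20 → i++
[i=7,j=8] 19<20 → i++
[i=8,j=8] 23>20 → j++
[i=8,j=9] 23<25 → i++
[i=9,j=9] 26>25 → j++

j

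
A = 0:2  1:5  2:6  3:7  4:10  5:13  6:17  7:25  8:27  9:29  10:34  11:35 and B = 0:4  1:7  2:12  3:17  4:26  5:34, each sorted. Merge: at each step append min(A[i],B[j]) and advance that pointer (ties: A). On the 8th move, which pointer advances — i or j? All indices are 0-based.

j

i=0 j=0: A[i]=2<=B[j]=4 take 2, i++
i=1 j=0: A[i]=5>B[j]=4 take 4, j++
i=1 j=1: A[i]=5<=B[j]=7 take 5, i++
i=2 j=1: A[i]=6<=B[j]=7 take 6, i++
i=3 j=1: A[i]=7<=B[j]=7 take 7, i++
i=4 j=1: A[i]=10>B[j]=7 take 7, j++
i=4 j=2: A[i]=10<=B[j]=12 take 10, i++
i=5 j=2: A[i]=13>B[j]=12 take 12, j++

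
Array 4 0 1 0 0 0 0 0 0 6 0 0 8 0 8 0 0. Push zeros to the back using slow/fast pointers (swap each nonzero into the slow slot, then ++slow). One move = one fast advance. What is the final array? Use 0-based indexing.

[4, 1, 6, 8, 8, 0, 0, 0, 0, 0, 0, 0, 0, 0, 0, 0, 0]

slow=0 fast=0: a[fast]=4≠0 swap→a[0]=4, slow++,fast++
slow=1 fast=1: a[fast]=0, fast++
slow=1 fast=2: a[fast]=1≠0 swap→a[1]=1, slow++,fast++
slow=2 fast=3: a[fast]=0, fast++
slow=2 fast=4: a[fast]=0, fast++
slow=2 fast=5: a[fast]=0, fast++
slow=2 fast=6: a[fast]=0, fast++
slow=2 fast=7: a[fast]=0, fast++
slow=2 fast=8: a[fast]=0, fast++
slow=2 fast=9: a[fast]=6≠0 swap→a[2]=6, slow++,fast++
slow=3 fast=10: a[fast]=0, fast++
slow=3 fast=11: a[fast]=0, fast++
slow=3 fast=12: a[fast]=8≠0 swap→a[3]=8, slow++,fast++
slow=4 fast=13: a[fast]=0, fast++
slow=4 fast=14: a[fast]=8≠0 swap→a[4]=8, slow++,fast++
slow=5 fast=15: a[fast]=0, fast++
slow=5 fast=16: a[fast]=0, fast++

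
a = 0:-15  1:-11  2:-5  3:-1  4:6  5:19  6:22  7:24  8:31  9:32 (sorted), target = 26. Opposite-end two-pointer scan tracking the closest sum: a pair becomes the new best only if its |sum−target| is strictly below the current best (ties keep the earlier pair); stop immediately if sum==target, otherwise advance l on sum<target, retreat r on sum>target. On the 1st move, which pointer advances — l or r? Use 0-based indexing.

l

[0,9] -15+32=17 d=9 * → l++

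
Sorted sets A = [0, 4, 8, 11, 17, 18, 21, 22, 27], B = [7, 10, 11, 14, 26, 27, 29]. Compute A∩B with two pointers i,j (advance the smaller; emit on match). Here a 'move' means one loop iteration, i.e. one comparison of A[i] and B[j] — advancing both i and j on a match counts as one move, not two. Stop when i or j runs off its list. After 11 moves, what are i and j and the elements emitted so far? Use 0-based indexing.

i=8, j=4, emitted=[11]

[i=0,j=0] 0<7 → i++
[i=1,j=0] 4<7 → i++
[i=2,j=0] 8>7 → j++
[i=2,j=1] 8<10 → i++
[i=3,j=1] 11>10 → j++
[i=3,j=2] 11==11 emit → i++,j++
[i=4,j=3] 17>14 → j++
[i=4,j=4] 17<26 → i++
[i=5,j=4] 18<26 → i++
[i=6,j=4] 21<26 → i++
[i=7,j=4] 22<26 → i++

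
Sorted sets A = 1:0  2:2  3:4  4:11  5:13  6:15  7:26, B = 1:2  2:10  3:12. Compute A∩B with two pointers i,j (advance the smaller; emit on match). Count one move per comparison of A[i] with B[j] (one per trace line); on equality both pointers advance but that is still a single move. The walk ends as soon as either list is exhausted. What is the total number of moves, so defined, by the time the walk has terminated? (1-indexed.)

i=1 j=1: 0<2, i++
i=2 j=1: 2==2 emit, i++,j++
i=3 j=2: 4<10, i++
i=4 j=2: 11>10, j++
i=4 j=3: 11<12, i++
i=5 j=3: 13>12, j++

6 moves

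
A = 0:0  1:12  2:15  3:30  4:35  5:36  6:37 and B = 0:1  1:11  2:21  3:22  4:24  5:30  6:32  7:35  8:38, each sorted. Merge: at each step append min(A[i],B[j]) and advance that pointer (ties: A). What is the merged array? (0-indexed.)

[i=0,j=0] A[i]=0<=B[j]=1 take 0 → i++
[i=1,j=0] A[i]=12>B[j]=1 take 1 → j++
[i=1,j=1] A[i]=12>B[j]=11 take 11 → j++
[i=1,j=2] A[i]=12<=B[j]=21 take 12 → i++
[i=2,j=2] A[i]=15<=B[j]=21 take 15 → i++
[i=3,j=2] A[i]=30>B[j]=21 take 21 → j++
[i=3,j=3] A[i]=30>B[j]=22 take 22 → j++
[i=3,j=4] A[i]=30>B[j]=24 take 24 → j++
[i=3,j=5] A[i]=30<=B[j]=30 take 30 → i++
[i=4,j=5] A[i]=35>B[j]=30 take 30 → j++
[i=4,j=6] A[i]=35>B[j]=32 take 32 → j++
[i=4,j=7] A[i]=35<=B[j]=35 take 35 → i++
[i=5,j=7] A[i]=36>B[j]=35 take 35 → j++
[i=5,j=8] A[i]=36<=B[j]=38 take 36 → i++
[i=6,j=8] A[i]=37<=B[j]=38 take 37 → i++
[i=7,j=8] A done, take B[j]=38 → j++

[0, 1, 11, 12, 15, 21, 22, 24, 30, 30, 32, 35, 35, 36, 37, 38]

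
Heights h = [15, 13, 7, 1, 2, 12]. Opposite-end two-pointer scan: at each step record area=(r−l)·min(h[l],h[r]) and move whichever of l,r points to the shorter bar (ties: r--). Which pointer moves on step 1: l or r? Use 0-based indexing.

r

[0,5] min(15,12)*5=60 best=60 * → r--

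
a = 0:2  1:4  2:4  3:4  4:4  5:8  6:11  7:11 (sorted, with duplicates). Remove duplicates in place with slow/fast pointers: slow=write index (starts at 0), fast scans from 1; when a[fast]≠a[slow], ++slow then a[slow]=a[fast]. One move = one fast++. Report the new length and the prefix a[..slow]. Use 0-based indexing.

length 4; prefix = [2, 4, 8, 11]

slow=0 fast=1: a[fast]=4≠a[slow]=2 write a[1]=4, slow++,fast++
slow=1 fast=2: a[fast]=4=a[slow] dup, fast++
slow=1 fast=3: a[fast]=4=a[slow] dup, fast++
slow=1 fast=4: a[fast]=4=a[slow] dup, fast++
slow=1 fast=5: a[fast]=8≠a[slow]=4 write a[2]=8, slow++,fast++
slow=2 fast=6: a[fast]=11≠a[slow]=8 write a[3]=11, slow++,fast++
slow=3 fast=7: a[fast]=11=a[slow] dup, fast++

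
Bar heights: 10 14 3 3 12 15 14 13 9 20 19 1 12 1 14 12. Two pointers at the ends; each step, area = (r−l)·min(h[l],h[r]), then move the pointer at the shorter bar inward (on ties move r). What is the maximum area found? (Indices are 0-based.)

[0,15] min(10,12)*15=150 best=150 * → l++
[1,15] min(14,12)*14=168 best=168 * → r--
[1,14] min(14,14)*13=182 best=182 * → r--
[1,13] min(14,1)*12=12 best=182 → r--
[1,12] min(14,12)*11=132 best=182 → r--
[1,11] min(14,1)*10=10 best=182 → r--
[1,10] min(14,19)*9=126 best=182 → l++
[2,10] min(3,19)*8=24 best=182 → l++
[3,10] min(3,19)*7=21 best=182 → l++
[4,10] min(12,19)*6=72 best=182 → l++
[5,10] min(15,19)*5=75 best=182 → l++
[6,10] min(14,19)*4=56 best=182 → l++
[7,10] min(13,19)*3=39 best=182 → l++
[8,10] min(9,19)*2=18 best=182 → l++
[9,10] min(20,19)*1=19 best=182 → r--

max area = 182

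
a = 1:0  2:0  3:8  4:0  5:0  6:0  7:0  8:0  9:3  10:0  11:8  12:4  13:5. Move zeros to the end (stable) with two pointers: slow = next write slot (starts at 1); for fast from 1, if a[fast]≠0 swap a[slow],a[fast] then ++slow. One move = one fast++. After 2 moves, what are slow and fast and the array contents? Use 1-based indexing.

(s=1,f=1) a[fast]=0 → fast++
(s=1,f=2) a[fast]=0 → fast++

slow=1, fast=3, a=[0, 0, 8, 0, 0, 0, 0, 0, 3, 0, 8, 4, 5]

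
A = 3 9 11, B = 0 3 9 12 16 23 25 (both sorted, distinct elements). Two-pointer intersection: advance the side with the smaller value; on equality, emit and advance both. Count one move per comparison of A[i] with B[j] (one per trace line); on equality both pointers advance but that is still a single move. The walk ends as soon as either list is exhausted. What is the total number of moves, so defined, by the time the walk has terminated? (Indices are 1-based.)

4 moves

i=1 j=1: 3>0, j++
i=1 j=2: 3==3 emit, i++,j++
i=2 j=3: 9==9 emit, i++,j++
i=3 j=4: 11<12, i++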